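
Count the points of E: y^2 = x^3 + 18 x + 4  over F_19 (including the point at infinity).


For each x in F_19, count y with y^2 = x^3 + 18 x + 4 mod 19:
  x = 0: RHS = 4, y in [2, 17]  -> 2 point(s)
  x = 1: RHS = 4, y in [2, 17]  -> 2 point(s)
  x = 3: RHS = 9, y in [3, 16]  -> 2 point(s)
  x = 4: RHS = 7, y in [8, 11]  -> 2 point(s)
  x = 6: RHS = 5, y in [9, 10]  -> 2 point(s)
  x = 7: RHS = 17, y in [6, 13]  -> 2 point(s)
  x = 10: RHS = 6, y in [5, 14]  -> 2 point(s)
  x = 14: RHS = 17, y in [6, 13]  -> 2 point(s)
  x = 15: RHS = 1, y in [1, 18]  -> 2 point(s)
  x = 17: RHS = 17, y in [6, 13]  -> 2 point(s)
  x = 18: RHS = 4, y in [2, 17]  -> 2 point(s)
Affine points: 22. Add the point at infinity: total = 23.

#E(F_19) = 23


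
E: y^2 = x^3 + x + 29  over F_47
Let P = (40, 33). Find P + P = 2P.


Doubling: s = (3 x1^2 + a) / (2 y1)
s = (3*40^2 + 1) / (2*33) mod 47 = 35
x3 = s^2 - 2 x1 mod 47 = 35^2 - 2*40 = 17
y3 = s (x1 - x3) - y1 mod 47 = 35 * (40 - 17) - 33 = 20

2P = (17, 20)


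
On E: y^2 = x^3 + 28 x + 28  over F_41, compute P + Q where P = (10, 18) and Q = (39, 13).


P != Q, so use the chord formula.
s = (y2 - y1) / (x2 - x1) = (36) / (29) mod 41 = 38
x3 = s^2 - x1 - x2 mod 41 = 38^2 - 10 - 39 = 1
y3 = s (x1 - x3) - y1 mod 41 = 38 * (10 - 1) - 18 = 37

P + Q = (1, 37)


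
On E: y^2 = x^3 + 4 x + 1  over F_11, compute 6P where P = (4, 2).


k = 6 = 110_2 (binary, LSB first: 011)
Double-and-add from P = (4, 2):
  bit 0 = 0: acc unchanged = O
  bit 1 = 1: acc = O + (7, 3) = (7, 3)
  bit 2 = 1: acc = (7, 3) + (0, 10) = (5, 6)

6P = (5, 6)


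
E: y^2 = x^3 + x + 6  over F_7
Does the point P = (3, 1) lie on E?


Check whether y^2 = x^3 + 1 x + 6 (mod 7) for (x, y) = (3, 1).
LHS: y^2 = 1^2 mod 7 = 1
RHS: x^3 + 1 x + 6 = 3^3 + 1*3 + 6 mod 7 = 1
LHS = RHS

Yes, on the curve


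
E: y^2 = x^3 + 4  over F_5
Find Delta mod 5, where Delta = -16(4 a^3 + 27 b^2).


4 a^3 + 27 b^2 = 4*0^3 + 27*4^2 = 0 + 432 = 432
Delta = -16 * (432) = -6912
Delta mod 5 = 3

Delta = 3 (mod 5)


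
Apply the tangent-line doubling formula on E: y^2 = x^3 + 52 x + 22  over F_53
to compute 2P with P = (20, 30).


Doubling: s = (3 x1^2 + a) / (2 y1)
s = (3*20^2 + 52) / (2*30) mod 53 = 35
x3 = s^2 - 2 x1 mod 53 = 35^2 - 2*20 = 19
y3 = s (x1 - x3) - y1 mod 53 = 35 * (20 - 19) - 30 = 5

2P = (19, 5)


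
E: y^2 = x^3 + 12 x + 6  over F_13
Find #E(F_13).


For each x in F_13, count y with y^2 = x^3 + 12 x + 6 mod 13:
  x = 2: RHS = 12, y in [5, 8]  -> 2 point(s)
  x = 3: RHS = 4, y in [2, 11]  -> 2 point(s)
  x = 4: RHS = 1, y in [1, 12]  -> 2 point(s)
  x = 5: RHS = 9, y in [3, 10]  -> 2 point(s)
  x = 7: RHS = 4, y in [2, 11]  -> 2 point(s)
  x = 8: RHS = 3, y in [4, 9]  -> 2 point(s)
  x = 11: RHS = 0, y in [0]  -> 1 point(s)
Affine points: 13. Add the point at infinity: total = 14.

#E(F_13) = 14


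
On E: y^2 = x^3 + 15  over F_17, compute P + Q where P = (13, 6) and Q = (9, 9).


P != Q, so use the chord formula.
s = (y2 - y1) / (x2 - x1) = (3) / (13) mod 17 = 12
x3 = s^2 - x1 - x2 mod 17 = 12^2 - 13 - 9 = 3
y3 = s (x1 - x3) - y1 mod 17 = 12 * (13 - 3) - 6 = 12

P + Q = (3, 12)


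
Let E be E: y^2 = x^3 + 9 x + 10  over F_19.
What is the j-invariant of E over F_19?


Delta = -16(4 a^3 + 27 b^2) mod 19 = 14
-1728 * (4 a)^3 = -1728 * (4*9)^3 mod 19 = 11
j = 11 * 14^(-1) mod 19 = 13

j = 13 (mod 19)


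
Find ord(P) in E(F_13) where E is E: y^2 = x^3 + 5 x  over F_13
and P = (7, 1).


Compute successive multiples of P until we hit O:
  1P = (7, 1)
  2P = (3, 4)
  3P = (6, 8)
  4P = (10, 7)
  5P = (0, 0)
  6P = (10, 6)
  7P = (6, 5)
  8P = (3, 9)
  ... (continuing to 10P)
  10P = O

ord(P) = 10


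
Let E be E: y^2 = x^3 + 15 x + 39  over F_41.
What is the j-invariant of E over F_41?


Delta = -16(4 a^3 + 27 b^2) mod 41 = 23
-1728 * (4 a)^3 = -1728 * (4*15)^3 mod 41 = 10
j = 10 * 23^(-1) mod 41 = 4

j = 4 (mod 41)


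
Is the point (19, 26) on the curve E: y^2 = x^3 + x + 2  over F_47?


Check whether y^2 = x^3 + 1 x + 2 (mod 47) for (x, y) = (19, 26).
LHS: y^2 = 26^2 mod 47 = 18
RHS: x^3 + 1 x + 2 = 19^3 + 1*19 + 2 mod 47 = 18
LHS = RHS

Yes, on the curve


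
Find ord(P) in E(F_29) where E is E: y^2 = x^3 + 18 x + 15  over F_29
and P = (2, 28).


Compute successive multiples of P until we hit O:
  1P = (2, 28)
  2P = (18, 9)
  3P = (18, 20)
  4P = (2, 1)
  5P = O

ord(P) = 5


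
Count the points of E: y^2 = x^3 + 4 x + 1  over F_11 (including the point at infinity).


For each x in F_11, count y with y^2 = x^3 + 4 x + 1 mod 11:
  x = 0: RHS = 1, y in [1, 10]  -> 2 point(s)
  x = 4: RHS = 4, y in [2, 9]  -> 2 point(s)
  x = 5: RHS = 3, y in [5, 6]  -> 2 point(s)
  x = 7: RHS = 9, y in [3, 8]  -> 2 point(s)
Affine points: 8. Add the point at infinity: total = 9.

#E(F_11) = 9


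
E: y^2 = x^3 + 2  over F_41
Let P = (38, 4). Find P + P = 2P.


Doubling: s = (3 x1^2 + a) / (2 y1)
s = (3*38^2 + 0) / (2*4) mod 41 = 29
x3 = s^2 - 2 x1 mod 41 = 29^2 - 2*38 = 27
y3 = s (x1 - x3) - y1 mod 41 = 29 * (38 - 27) - 4 = 28

2P = (27, 28)


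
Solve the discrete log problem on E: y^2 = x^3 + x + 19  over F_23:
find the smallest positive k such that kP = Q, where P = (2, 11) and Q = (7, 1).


Enumerate multiples of P until we hit Q = (7, 1):
  1P = (2, 11)
  2P = (4, 15)
  3P = (21, 20)
  4P = (18, 2)
  5P = (7, 22)
  6P = (17, 2)
  7P = (20, 9)
  8P = (3, 7)
  9P = (11, 2)
  10P = (11, 21)
  11P = (3, 16)
  12P = (20, 14)
  13P = (17, 21)
  14P = (7, 1)
Match found at i = 14.

k = 14


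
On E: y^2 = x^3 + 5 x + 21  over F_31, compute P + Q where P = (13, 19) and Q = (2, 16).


P != Q, so use the chord formula.
s = (y2 - y1) / (x2 - x1) = (28) / (20) mod 31 = 20
x3 = s^2 - x1 - x2 mod 31 = 20^2 - 13 - 2 = 13
y3 = s (x1 - x3) - y1 mod 31 = 20 * (13 - 13) - 19 = 12

P + Q = (13, 12)


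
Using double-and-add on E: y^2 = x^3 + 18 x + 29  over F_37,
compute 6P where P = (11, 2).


k = 6 = 110_2 (binary, LSB first: 011)
Double-and-add from P = (11, 2):
  bit 0 = 0: acc unchanged = O
  bit 1 = 1: acc = O + (11, 35) = (11, 35)
  bit 2 = 1: acc = (11, 35) + (11, 2) = O

6P = O


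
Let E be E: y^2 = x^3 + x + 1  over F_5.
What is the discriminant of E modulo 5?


4 a^3 + 27 b^2 = 4*1^3 + 27*1^2 = 4 + 27 = 31
Delta = -16 * (31) = -496
Delta mod 5 = 4

Delta = 4 (mod 5)


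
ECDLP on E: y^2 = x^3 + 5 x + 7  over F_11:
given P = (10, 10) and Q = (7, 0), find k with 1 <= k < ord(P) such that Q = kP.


Enumerate multiples of P until we hit Q = (7, 0):
  1P = (10, 10)
  2P = (7, 0)
Match found at i = 2.

k = 2


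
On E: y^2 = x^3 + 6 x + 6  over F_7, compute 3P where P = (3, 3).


k = 3 = 11_2 (binary, LSB first: 11)
Double-and-add from P = (3, 3):
  bit 0 = 1: acc = O + (3, 3) = (3, 3)
  bit 1 = 1: acc = (3, 3) + (5, 0) = (3, 4)

3P = (3, 4)


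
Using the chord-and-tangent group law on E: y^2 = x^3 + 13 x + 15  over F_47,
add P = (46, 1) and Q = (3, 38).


P != Q, so use the chord formula.
s = (y2 - y1) / (x2 - x1) = (37) / (4) mod 47 = 21
x3 = s^2 - x1 - x2 mod 47 = 21^2 - 46 - 3 = 16
y3 = s (x1 - x3) - y1 mod 47 = 21 * (46 - 16) - 1 = 18

P + Q = (16, 18)


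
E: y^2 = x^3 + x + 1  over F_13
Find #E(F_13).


For each x in F_13, count y with y^2 = x^3 + 1 x + 1 mod 13:
  x = 0: RHS = 1, y in [1, 12]  -> 2 point(s)
  x = 1: RHS = 3, y in [4, 9]  -> 2 point(s)
  x = 4: RHS = 4, y in [2, 11]  -> 2 point(s)
  x = 5: RHS = 1, y in [1, 12]  -> 2 point(s)
  x = 7: RHS = 0, y in [0]  -> 1 point(s)
  x = 8: RHS = 1, y in [1, 12]  -> 2 point(s)
  x = 10: RHS = 10, y in [6, 7]  -> 2 point(s)
  x = 11: RHS = 4, y in [2, 11]  -> 2 point(s)
  x = 12: RHS = 12, y in [5, 8]  -> 2 point(s)
Affine points: 17. Add the point at infinity: total = 18.

#E(F_13) = 18


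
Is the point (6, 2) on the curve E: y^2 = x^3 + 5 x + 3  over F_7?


Check whether y^2 = x^3 + 5 x + 3 (mod 7) for (x, y) = (6, 2).
LHS: y^2 = 2^2 mod 7 = 4
RHS: x^3 + 5 x + 3 = 6^3 + 5*6 + 3 mod 7 = 4
LHS = RHS

Yes, on the curve


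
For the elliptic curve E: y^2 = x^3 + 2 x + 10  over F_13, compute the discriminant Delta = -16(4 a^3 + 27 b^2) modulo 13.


4 a^3 + 27 b^2 = 4*2^3 + 27*10^2 = 32 + 2700 = 2732
Delta = -16 * (2732) = -43712
Delta mod 13 = 7

Delta = 7 (mod 13)


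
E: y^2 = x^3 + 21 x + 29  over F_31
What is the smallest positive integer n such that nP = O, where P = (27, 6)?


Compute successive multiples of P until we hit O:
  1P = (27, 6)
  2P = (12, 26)
  3P = (11, 14)
  4P = (1, 12)
  5P = (28, 30)
  6P = (25, 11)
  7P = (24, 2)
  8P = (30, 21)
  ... (continuing to 17P)
  17P = O

ord(P) = 17


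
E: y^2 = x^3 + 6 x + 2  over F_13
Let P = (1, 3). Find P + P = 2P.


Doubling: s = (3 x1^2 + a) / (2 y1)
s = (3*1^2 + 6) / (2*3) mod 13 = 8
x3 = s^2 - 2 x1 mod 13 = 8^2 - 2*1 = 10
y3 = s (x1 - x3) - y1 mod 13 = 8 * (1 - 10) - 3 = 3

2P = (10, 3)


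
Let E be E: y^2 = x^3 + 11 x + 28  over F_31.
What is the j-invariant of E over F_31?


Delta = -16(4 a^3 + 27 b^2) mod 31 = 22
-1728 * (4 a)^3 = -1728 * (4*11)^3 mod 31 = 30
j = 30 * 22^(-1) mod 31 = 7

j = 7 (mod 31)


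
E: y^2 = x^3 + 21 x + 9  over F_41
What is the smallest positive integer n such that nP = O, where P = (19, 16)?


Compute successive multiples of P until we hit O:
  1P = (19, 16)
  2P = (35, 6)
  3P = (38, 1)
  4P = (2, 31)
  5P = (30, 13)
  6P = (8, 22)
  7P = (37, 5)
  8P = (6, 33)
  ... (continuing to 22P)
  22P = O

ord(P) = 22


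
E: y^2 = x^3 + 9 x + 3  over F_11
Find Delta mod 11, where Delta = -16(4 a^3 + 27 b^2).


4 a^3 + 27 b^2 = 4*9^3 + 27*3^2 = 2916 + 243 = 3159
Delta = -16 * (3159) = -50544
Delta mod 11 = 1

Delta = 1 (mod 11)


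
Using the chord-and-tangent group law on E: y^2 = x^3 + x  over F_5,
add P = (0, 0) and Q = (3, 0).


P != Q, so use the chord formula.
s = (y2 - y1) / (x2 - x1) = (0) / (3) mod 5 = 0
x3 = s^2 - x1 - x2 mod 5 = 0^2 - 0 - 3 = 2
y3 = s (x1 - x3) - y1 mod 5 = 0 * (0 - 2) - 0 = 0

P + Q = (2, 0)


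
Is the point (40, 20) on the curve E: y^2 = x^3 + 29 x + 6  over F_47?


Check whether y^2 = x^3 + 29 x + 6 (mod 47) for (x, y) = (40, 20).
LHS: y^2 = 20^2 mod 47 = 24
RHS: x^3 + 29 x + 6 = 40^3 + 29*40 + 6 mod 47 = 24
LHS = RHS

Yes, on the curve


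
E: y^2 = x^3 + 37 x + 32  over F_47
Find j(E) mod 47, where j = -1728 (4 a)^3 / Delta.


Delta = -16(4 a^3 + 27 b^2) mod 47 = 29
-1728 * (4 a)^3 = -1728 * (4*37)^3 mod 47 = 13
j = 13 * 29^(-1) mod 47 = 28

j = 28 (mod 47)


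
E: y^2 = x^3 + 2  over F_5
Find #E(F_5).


For each x in F_5, count y with y^2 = x^3 + 0 x + 2 mod 5:
  x = 2: RHS = 0, y in [0]  -> 1 point(s)
  x = 3: RHS = 4, y in [2, 3]  -> 2 point(s)
  x = 4: RHS = 1, y in [1, 4]  -> 2 point(s)
Affine points: 5. Add the point at infinity: total = 6.

#E(F_5) = 6


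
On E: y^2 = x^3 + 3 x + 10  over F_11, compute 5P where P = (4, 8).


k = 5 = 101_2 (binary, LSB first: 101)
Double-and-add from P = (4, 8):
  bit 0 = 1: acc = O + (4, 8) = (4, 8)
  bit 1 = 0: acc unchanged = (4, 8)
  bit 2 = 1: acc = (4, 8) + (1, 6) = (4, 3)

5P = (4, 3)


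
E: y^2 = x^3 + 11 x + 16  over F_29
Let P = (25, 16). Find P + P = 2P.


Doubling: s = (3 x1^2 + a) / (2 y1)
s = (3*25^2 + 11) / (2*16) mod 29 = 10
x3 = s^2 - 2 x1 mod 29 = 10^2 - 2*25 = 21
y3 = s (x1 - x3) - y1 mod 29 = 10 * (25 - 21) - 16 = 24

2P = (21, 24)


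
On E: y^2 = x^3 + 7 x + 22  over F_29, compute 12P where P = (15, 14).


k = 12 = 1100_2 (binary, LSB first: 0011)
Double-and-add from P = (15, 14):
  bit 0 = 0: acc unchanged = O
  bit 1 = 0: acc unchanged = O
  bit 2 = 1: acc = O + (11, 26) = (11, 26)
  bit 3 = 1: acc = (11, 26) + (14, 14) = (20, 10)

12P = (20, 10)


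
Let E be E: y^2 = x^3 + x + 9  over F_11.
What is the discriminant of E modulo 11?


4 a^3 + 27 b^2 = 4*1^3 + 27*9^2 = 4 + 2187 = 2191
Delta = -16 * (2191) = -35056
Delta mod 11 = 1

Delta = 1 (mod 11)


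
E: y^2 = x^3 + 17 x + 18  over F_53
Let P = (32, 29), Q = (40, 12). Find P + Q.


P != Q, so use the chord formula.
s = (y2 - y1) / (x2 - x1) = (36) / (8) mod 53 = 31
x3 = s^2 - x1 - x2 mod 53 = 31^2 - 32 - 40 = 41
y3 = s (x1 - x3) - y1 mod 53 = 31 * (32 - 41) - 29 = 10

P + Q = (41, 10)


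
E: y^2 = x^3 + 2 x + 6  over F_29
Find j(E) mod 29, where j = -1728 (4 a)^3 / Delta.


Delta = -16(4 a^3 + 27 b^2) mod 29 = 2
-1728 * (4 a)^3 = -1728 * (4*2)^3 mod 29 = 25
j = 25 * 2^(-1) mod 29 = 27

j = 27 (mod 29)


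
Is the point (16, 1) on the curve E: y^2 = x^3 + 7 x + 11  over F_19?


Check whether y^2 = x^3 + 7 x + 11 (mod 19) for (x, y) = (16, 1).
LHS: y^2 = 1^2 mod 19 = 1
RHS: x^3 + 7 x + 11 = 16^3 + 7*16 + 11 mod 19 = 1
LHS = RHS

Yes, on the curve


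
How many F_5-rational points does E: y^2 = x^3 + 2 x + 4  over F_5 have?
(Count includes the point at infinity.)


For each x in F_5, count y with y^2 = x^3 + 2 x + 4 mod 5:
  x = 0: RHS = 4, y in [2, 3]  -> 2 point(s)
  x = 2: RHS = 1, y in [1, 4]  -> 2 point(s)
  x = 4: RHS = 1, y in [1, 4]  -> 2 point(s)
Affine points: 6. Add the point at infinity: total = 7.

#E(F_5) = 7


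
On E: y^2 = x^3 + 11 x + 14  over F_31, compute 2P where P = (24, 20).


Doubling: s = (3 x1^2 + a) / (2 y1)
s = (3*24^2 + 11) / (2*20) mod 31 = 21
x3 = s^2 - 2 x1 mod 31 = 21^2 - 2*24 = 21
y3 = s (x1 - x3) - y1 mod 31 = 21 * (24 - 21) - 20 = 12

2P = (21, 12)


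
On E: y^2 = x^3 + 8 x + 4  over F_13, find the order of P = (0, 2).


Compute successive multiples of P until we hit O:
  1P = (0, 2)
  2P = (4, 3)
  3P = (5, 0)
  4P = (4, 10)
  5P = (0, 11)
  6P = O

ord(P) = 6


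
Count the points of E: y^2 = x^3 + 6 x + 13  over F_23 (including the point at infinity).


For each x in F_23, count y with y^2 = x^3 + 6 x + 13 mod 23:
  x = 0: RHS = 13, y in [6, 17]  -> 2 point(s)
  x = 3: RHS = 12, y in [9, 14]  -> 2 point(s)
  x = 4: RHS = 9, y in [3, 20]  -> 2 point(s)
  x = 6: RHS = 12, y in [9, 14]  -> 2 point(s)
  x = 14: RHS = 12, y in [9, 14]  -> 2 point(s)
  x = 21: RHS = 16, y in [4, 19]  -> 2 point(s)
  x = 22: RHS = 6, y in [11, 12]  -> 2 point(s)
Affine points: 14. Add the point at infinity: total = 15.

#E(F_23) = 15


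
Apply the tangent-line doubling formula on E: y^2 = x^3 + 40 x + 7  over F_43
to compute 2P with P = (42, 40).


Doubling: s = (3 x1^2 + a) / (2 y1)
s = (3*42^2 + 40) / (2*40) mod 43 = 0
x3 = s^2 - 2 x1 mod 43 = 0^2 - 2*42 = 2
y3 = s (x1 - x3) - y1 mod 43 = 0 * (42 - 2) - 40 = 3

2P = (2, 3)


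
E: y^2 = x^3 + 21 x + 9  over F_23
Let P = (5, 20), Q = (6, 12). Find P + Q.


P != Q, so use the chord formula.
s = (y2 - y1) / (x2 - x1) = (15) / (1) mod 23 = 15
x3 = s^2 - x1 - x2 mod 23 = 15^2 - 5 - 6 = 7
y3 = s (x1 - x3) - y1 mod 23 = 15 * (5 - 7) - 20 = 19

P + Q = (7, 19)


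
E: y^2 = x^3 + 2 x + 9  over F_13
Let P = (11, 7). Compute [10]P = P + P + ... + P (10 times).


k = 10 = 1010_2 (binary, LSB first: 0101)
Double-and-add from P = (11, 7):
  bit 0 = 0: acc unchanged = O
  bit 1 = 1: acc = O + (5, 12) = (5, 12)
  bit 2 = 0: acc unchanged = (5, 12)
  bit 3 = 1: acc = (5, 12) + (3, 4) = (8, 2)

10P = (8, 2)


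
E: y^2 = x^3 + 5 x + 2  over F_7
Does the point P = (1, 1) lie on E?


Check whether y^2 = x^3 + 5 x + 2 (mod 7) for (x, y) = (1, 1).
LHS: y^2 = 1^2 mod 7 = 1
RHS: x^3 + 5 x + 2 = 1^3 + 5*1 + 2 mod 7 = 1
LHS = RHS

Yes, on the curve


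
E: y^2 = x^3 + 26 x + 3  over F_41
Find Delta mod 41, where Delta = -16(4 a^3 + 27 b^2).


4 a^3 + 27 b^2 = 4*26^3 + 27*3^2 = 70304 + 243 = 70547
Delta = -16 * (70547) = -1128752
Delta mod 41 = 19

Delta = 19 (mod 41)


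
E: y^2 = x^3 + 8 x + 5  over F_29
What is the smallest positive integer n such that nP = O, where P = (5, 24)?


Compute successive multiples of P until we hit O:
  1P = (5, 24)
  2P = (18, 23)
  3P = (0, 18)
  4P = (15, 22)
  5P = (16, 13)
  6P = (9, 9)
  7P = (20, 25)
  8P = (8, 28)
  ... (continuing to 24P)
  24P = O

ord(P) = 24


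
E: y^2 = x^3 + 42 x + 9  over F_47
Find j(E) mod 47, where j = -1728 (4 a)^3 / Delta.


Delta = -16(4 a^3 + 27 b^2) mod 47 = 33
-1728 * (4 a)^3 = -1728 * (4*42)^3 mod 47 = 31
j = 31 * 33^(-1) mod 47 = 28

j = 28 (mod 47)


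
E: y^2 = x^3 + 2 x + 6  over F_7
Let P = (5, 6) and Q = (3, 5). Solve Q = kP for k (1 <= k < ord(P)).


Enumerate multiples of P until we hit Q = (3, 5):
  1P = (5, 6)
  2P = (4, 1)
  3P = (2, 2)
  4P = (1, 4)
  5P = (3, 2)
  6P = (3, 5)
Match found at i = 6.

k = 6


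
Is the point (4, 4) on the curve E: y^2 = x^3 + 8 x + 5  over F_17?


Check whether y^2 = x^3 + 8 x + 5 (mod 17) for (x, y) = (4, 4).
LHS: y^2 = 4^2 mod 17 = 16
RHS: x^3 + 8 x + 5 = 4^3 + 8*4 + 5 mod 17 = 16
LHS = RHS

Yes, on the curve


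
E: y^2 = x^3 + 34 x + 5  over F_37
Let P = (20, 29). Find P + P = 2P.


Doubling: s = (3 x1^2 + a) / (2 y1)
s = (3*20^2 + 34) / (2*29) mod 37 = 20
x3 = s^2 - 2 x1 mod 37 = 20^2 - 2*20 = 27
y3 = s (x1 - x3) - y1 mod 37 = 20 * (20 - 27) - 29 = 16

2P = (27, 16)


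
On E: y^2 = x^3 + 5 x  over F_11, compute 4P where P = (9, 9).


k = 4 = 100_2 (binary, LSB first: 001)
Double-and-add from P = (9, 9):
  bit 0 = 0: acc unchanged = O
  bit 1 = 0: acc unchanged = O
  bit 2 = 1: acc = O + (9, 9) = (9, 9)

4P = (9, 9)


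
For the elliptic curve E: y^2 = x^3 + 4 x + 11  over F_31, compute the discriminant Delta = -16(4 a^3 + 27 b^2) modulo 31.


4 a^3 + 27 b^2 = 4*4^3 + 27*11^2 = 256 + 3267 = 3523
Delta = -16 * (3523) = -56368
Delta mod 31 = 21

Delta = 21 (mod 31)


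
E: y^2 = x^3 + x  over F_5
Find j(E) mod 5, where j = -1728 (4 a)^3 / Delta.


Delta = -16(4 a^3 + 27 b^2) mod 5 = 1
-1728 * (4 a)^3 = -1728 * (4*1)^3 mod 5 = 3
j = 3 * 1^(-1) mod 5 = 3

j = 3 (mod 5)


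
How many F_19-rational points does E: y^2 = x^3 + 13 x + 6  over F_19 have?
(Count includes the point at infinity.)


For each x in F_19, count y with y^2 = x^3 + 13 x + 6 mod 19:
  x = 0: RHS = 6, y in [5, 14]  -> 2 point(s)
  x = 1: RHS = 1, y in [1, 18]  -> 2 point(s)
  x = 5: RHS = 6, y in [5, 14]  -> 2 point(s)
  x = 9: RHS = 16, y in [4, 15]  -> 2 point(s)
  x = 11: RHS = 17, y in [6, 13]  -> 2 point(s)
  x = 12: RHS = 9, y in [3, 16]  -> 2 point(s)
  x = 13: RHS = 16, y in [4, 15]  -> 2 point(s)
  x = 14: RHS = 6, y in [5, 14]  -> 2 point(s)
  x = 15: RHS = 4, y in [2, 17]  -> 2 point(s)
  x = 16: RHS = 16, y in [4, 15]  -> 2 point(s)
  x = 18: RHS = 11, y in [7, 12]  -> 2 point(s)
Affine points: 22. Add the point at infinity: total = 23.

#E(F_19) = 23


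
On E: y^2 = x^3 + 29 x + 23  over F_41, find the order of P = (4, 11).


Compute successive multiples of P until we hit O:
  1P = (4, 11)
  2P = (35, 24)
  3P = (0, 33)
  4P = (16, 14)
  5P = (39, 11)
  6P = (39, 30)
  7P = (16, 27)
  8P = (0, 8)
  ... (continuing to 11P)
  11P = O

ord(P) = 11


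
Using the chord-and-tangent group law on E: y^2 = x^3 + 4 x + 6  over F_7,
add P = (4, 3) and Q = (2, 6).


P != Q, so use the chord formula.
s = (y2 - y1) / (x2 - x1) = (3) / (5) mod 7 = 2
x3 = s^2 - x1 - x2 mod 7 = 2^2 - 4 - 2 = 5
y3 = s (x1 - x3) - y1 mod 7 = 2 * (4 - 5) - 3 = 2

P + Q = (5, 2)


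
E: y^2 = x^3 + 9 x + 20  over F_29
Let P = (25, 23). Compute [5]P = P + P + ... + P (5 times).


k = 5 = 101_2 (binary, LSB first: 101)
Double-and-add from P = (25, 23):
  bit 0 = 1: acc = O + (25, 23) = (25, 23)
  bit 1 = 0: acc unchanged = (25, 23)
  bit 2 = 1: acc = (25, 23) + (6, 0) = (3, 25)

5P = (3, 25)


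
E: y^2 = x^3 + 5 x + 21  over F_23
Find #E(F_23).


For each x in F_23, count y with y^2 = x^3 + 5 x + 21 mod 23:
  x = 1: RHS = 4, y in [2, 21]  -> 2 point(s)
  x = 2: RHS = 16, y in [4, 19]  -> 2 point(s)
  x = 4: RHS = 13, y in [6, 17]  -> 2 point(s)
  x = 7: RHS = 8, y in [10, 13]  -> 2 point(s)
  x = 9: RHS = 13, y in [6, 17]  -> 2 point(s)
  x = 10: RHS = 13, y in [6, 17]  -> 2 point(s)
  x = 11: RHS = 4, y in [2, 21]  -> 2 point(s)
  x = 13: RHS = 6, y in [11, 12]  -> 2 point(s)
  x = 14: RHS = 6, y in [11, 12]  -> 2 point(s)
  x = 18: RHS = 9, y in [3, 20]  -> 2 point(s)
  x = 19: RHS = 6, y in [11, 12]  -> 2 point(s)
  x = 20: RHS = 2, y in [5, 18]  -> 2 point(s)
  x = 21: RHS = 3, y in [7, 16]  -> 2 point(s)
Affine points: 26. Add the point at infinity: total = 27.

#E(F_23) = 27


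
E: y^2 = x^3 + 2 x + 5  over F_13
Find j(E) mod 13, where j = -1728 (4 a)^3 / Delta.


Delta = -16(4 a^3 + 27 b^2) mod 13 = 11
-1728 * (4 a)^3 = -1728 * (4*2)^3 mod 13 = 5
j = 5 * 11^(-1) mod 13 = 4

j = 4 (mod 13)


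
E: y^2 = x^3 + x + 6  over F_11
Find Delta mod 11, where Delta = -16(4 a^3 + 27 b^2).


4 a^3 + 27 b^2 = 4*1^3 + 27*6^2 = 4 + 972 = 976
Delta = -16 * (976) = -15616
Delta mod 11 = 4

Delta = 4 (mod 11)


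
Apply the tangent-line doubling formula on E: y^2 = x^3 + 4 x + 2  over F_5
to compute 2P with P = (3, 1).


Doubling: s = (3 x1^2 + a) / (2 y1)
s = (3*3^2 + 4) / (2*1) mod 5 = 3
x3 = s^2 - 2 x1 mod 5 = 3^2 - 2*3 = 3
y3 = s (x1 - x3) - y1 mod 5 = 3 * (3 - 3) - 1 = 4

2P = (3, 4)


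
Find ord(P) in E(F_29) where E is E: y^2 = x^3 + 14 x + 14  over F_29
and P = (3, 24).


Compute successive multiples of P until we hit O:
  1P = (3, 24)
  2P = (14, 24)
  3P = (12, 5)
  4P = (7, 7)
  5P = (28, 17)
  6P = (21, 17)
  7P = (9, 17)
  8P = (24, 15)
  ... (continuing to 18P)
  18P = O

ord(P) = 18


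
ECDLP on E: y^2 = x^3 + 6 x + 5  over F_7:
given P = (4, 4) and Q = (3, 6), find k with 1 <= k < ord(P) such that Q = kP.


Enumerate multiples of P until we hit Q = (3, 6):
  1P = (4, 4)
  2P = (3, 1)
  3P = (2, 2)
  4P = (2, 5)
  5P = (3, 6)
Match found at i = 5.

k = 5


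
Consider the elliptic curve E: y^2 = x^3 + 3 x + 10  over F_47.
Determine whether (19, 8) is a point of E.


Check whether y^2 = x^3 + 3 x + 10 (mod 47) for (x, y) = (19, 8).
LHS: y^2 = 8^2 mod 47 = 17
RHS: x^3 + 3 x + 10 = 19^3 + 3*19 + 10 mod 47 = 17
LHS = RHS

Yes, on the curve


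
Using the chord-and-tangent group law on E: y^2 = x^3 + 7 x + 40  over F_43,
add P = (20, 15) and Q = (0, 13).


P != Q, so use the chord formula.
s = (y2 - y1) / (x2 - x1) = (41) / (23) mod 43 = 13
x3 = s^2 - x1 - x2 mod 43 = 13^2 - 20 - 0 = 20
y3 = s (x1 - x3) - y1 mod 43 = 13 * (20 - 20) - 15 = 28

P + Q = (20, 28)


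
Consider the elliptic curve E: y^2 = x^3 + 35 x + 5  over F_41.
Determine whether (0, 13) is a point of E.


Check whether y^2 = x^3 + 35 x + 5 (mod 41) for (x, y) = (0, 13).
LHS: y^2 = 13^2 mod 41 = 5
RHS: x^3 + 35 x + 5 = 0^3 + 35*0 + 5 mod 41 = 5
LHS = RHS

Yes, on the curve


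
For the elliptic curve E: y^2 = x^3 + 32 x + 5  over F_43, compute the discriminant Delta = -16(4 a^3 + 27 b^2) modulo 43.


4 a^3 + 27 b^2 = 4*32^3 + 27*5^2 = 131072 + 675 = 131747
Delta = -16 * (131747) = -2107952
Delta mod 43 = 37

Delta = 37 (mod 43)


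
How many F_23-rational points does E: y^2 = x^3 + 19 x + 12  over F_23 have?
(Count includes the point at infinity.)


For each x in F_23, count y with y^2 = x^3 + 19 x + 12 mod 23:
  x = 0: RHS = 12, y in [9, 14]  -> 2 point(s)
  x = 1: RHS = 9, y in [3, 20]  -> 2 point(s)
  x = 2: RHS = 12, y in [9, 14]  -> 2 point(s)
  x = 3: RHS = 4, y in [2, 21]  -> 2 point(s)
  x = 5: RHS = 2, y in [5, 18]  -> 2 point(s)
  x = 8: RHS = 9, y in [3, 20]  -> 2 point(s)
  x = 10: RHS = 6, y in [11, 12]  -> 2 point(s)
  x = 12: RHS = 13, y in [6, 17]  -> 2 point(s)
  x = 13: RHS = 18, y in [8, 15]  -> 2 point(s)
  x = 14: RHS = 9, y in [3, 20]  -> 2 point(s)
  x = 17: RHS = 4, y in [2, 21]  -> 2 point(s)
  x = 21: RHS = 12, y in [9, 14]  -> 2 point(s)
Affine points: 24. Add the point at infinity: total = 25.

#E(F_23) = 25


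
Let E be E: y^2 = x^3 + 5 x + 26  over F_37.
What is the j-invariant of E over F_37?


Delta = -16(4 a^3 + 27 b^2) mod 37 = 1
-1728 * (4 a)^3 = -1728 * (4*5)^3 mod 37 = 14
j = 14 * 1^(-1) mod 37 = 14

j = 14 (mod 37)


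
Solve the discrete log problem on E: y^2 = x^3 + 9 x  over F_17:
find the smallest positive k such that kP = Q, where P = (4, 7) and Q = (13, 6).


Enumerate multiples of P until we hit Q = (13, 6):
  1P = (4, 7)
  2P = (13, 11)
  3P = (13, 6)
Match found at i = 3.

k = 3


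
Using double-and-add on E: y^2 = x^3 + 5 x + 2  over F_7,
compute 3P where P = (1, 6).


k = 3 = 11_2 (binary, LSB first: 11)
Double-and-add from P = (1, 6):
  bit 0 = 1: acc = O + (1, 6) = (1, 6)
  bit 1 = 1: acc = (1, 6) + (0, 4) = (3, 4)

3P = (3, 4)


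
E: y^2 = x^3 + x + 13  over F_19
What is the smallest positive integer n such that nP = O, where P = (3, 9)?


Compute successive multiples of P until we hit O:
  1P = (3, 9)
  2P = (18, 12)
  3P = (14, 4)
  4P = (11, 5)
  5P = (10, 4)
  6P = (10, 15)
  7P = (11, 14)
  8P = (14, 15)
  ... (continuing to 11P)
  11P = O

ord(P) = 11


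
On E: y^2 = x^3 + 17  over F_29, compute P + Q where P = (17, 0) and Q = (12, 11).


P != Q, so use the chord formula.
s = (y2 - y1) / (x2 - x1) = (11) / (24) mod 29 = 21
x3 = s^2 - x1 - x2 mod 29 = 21^2 - 17 - 12 = 6
y3 = s (x1 - x3) - y1 mod 29 = 21 * (17 - 6) - 0 = 28

P + Q = (6, 28)


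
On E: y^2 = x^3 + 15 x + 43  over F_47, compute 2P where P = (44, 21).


Doubling: s = (3 x1^2 + a) / (2 y1)
s = (3*44^2 + 15) / (2*21) mod 47 = 1
x3 = s^2 - 2 x1 mod 47 = 1^2 - 2*44 = 7
y3 = s (x1 - x3) - y1 mod 47 = 1 * (44 - 7) - 21 = 16

2P = (7, 16)


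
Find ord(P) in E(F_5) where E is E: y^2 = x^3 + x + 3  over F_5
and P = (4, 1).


Compute successive multiples of P until we hit O:
  1P = (4, 1)
  2P = (1, 0)
  3P = (4, 4)
  4P = O

ord(P) = 4


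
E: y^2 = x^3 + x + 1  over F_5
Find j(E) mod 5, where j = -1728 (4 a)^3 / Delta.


Delta = -16(4 a^3 + 27 b^2) mod 5 = 4
-1728 * (4 a)^3 = -1728 * (4*1)^3 mod 5 = 3
j = 3 * 4^(-1) mod 5 = 2

j = 2 (mod 5)


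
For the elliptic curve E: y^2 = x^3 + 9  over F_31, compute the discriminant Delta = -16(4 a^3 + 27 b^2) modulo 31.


4 a^3 + 27 b^2 = 4*0^3 + 27*9^2 = 0 + 2187 = 2187
Delta = -16 * (2187) = -34992
Delta mod 31 = 7

Delta = 7 (mod 31)


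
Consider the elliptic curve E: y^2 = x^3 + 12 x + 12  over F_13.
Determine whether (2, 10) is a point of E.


Check whether y^2 = x^3 + 12 x + 12 (mod 13) for (x, y) = (2, 10).
LHS: y^2 = 10^2 mod 13 = 9
RHS: x^3 + 12 x + 12 = 2^3 + 12*2 + 12 mod 13 = 5
LHS != RHS

No, not on the curve


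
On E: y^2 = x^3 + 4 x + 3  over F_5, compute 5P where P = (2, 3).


k = 5 = 101_2 (binary, LSB first: 101)
Double-and-add from P = (2, 3):
  bit 0 = 1: acc = O + (2, 3) = (2, 3)
  bit 1 = 0: acc unchanged = (2, 3)
  bit 2 = 1: acc = (2, 3) + (2, 3) = (2, 2)

5P = (2, 2)


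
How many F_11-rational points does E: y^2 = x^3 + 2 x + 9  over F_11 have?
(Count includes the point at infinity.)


For each x in F_11, count y with y^2 = x^3 + 2 x + 9 mod 11:
  x = 0: RHS = 9, y in [3, 8]  -> 2 point(s)
  x = 1: RHS = 1, y in [1, 10]  -> 2 point(s)
  x = 3: RHS = 9, y in [3, 8]  -> 2 point(s)
  x = 4: RHS = 4, y in [2, 9]  -> 2 point(s)
  x = 5: RHS = 1, y in [1, 10]  -> 2 point(s)
  x = 7: RHS = 3, y in [5, 6]  -> 2 point(s)
  x = 8: RHS = 9, y in [3, 8]  -> 2 point(s)
Affine points: 14. Add the point at infinity: total = 15.

#E(F_11) = 15


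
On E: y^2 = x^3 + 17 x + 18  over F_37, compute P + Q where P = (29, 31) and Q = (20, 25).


P != Q, so use the chord formula.
s = (y2 - y1) / (x2 - x1) = (31) / (28) mod 37 = 13
x3 = s^2 - x1 - x2 mod 37 = 13^2 - 29 - 20 = 9
y3 = s (x1 - x3) - y1 mod 37 = 13 * (29 - 9) - 31 = 7

P + Q = (9, 7)


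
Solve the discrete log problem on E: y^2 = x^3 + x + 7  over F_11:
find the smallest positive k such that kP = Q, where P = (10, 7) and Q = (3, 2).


Enumerate multiples of P until we hit Q = (3, 2):
  1P = (10, 7)
  2P = (5, 7)
  3P = (7, 4)
  4P = (6, 8)
  5P = (4, 8)
  6P = (1, 8)
  7P = (3, 2)
Match found at i = 7.

k = 7


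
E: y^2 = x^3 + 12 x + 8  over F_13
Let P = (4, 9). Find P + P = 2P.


Doubling: s = (3 x1^2 + a) / (2 y1)
s = (3*4^2 + 12) / (2*9) mod 13 = 12
x3 = s^2 - 2 x1 mod 13 = 12^2 - 2*4 = 6
y3 = s (x1 - x3) - y1 mod 13 = 12 * (4 - 6) - 9 = 6

2P = (6, 6)


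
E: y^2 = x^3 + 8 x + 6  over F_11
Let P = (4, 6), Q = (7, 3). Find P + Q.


P != Q, so use the chord formula.
s = (y2 - y1) / (x2 - x1) = (8) / (3) mod 11 = 10
x3 = s^2 - x1 - x2 mod 11 = 10^2 - 4 - 7 = 1
y3 = s (x1 - x3) - y1 mod 11 = 10 * (4 - 1) - 6 = 2

P + Q = (1, 2)


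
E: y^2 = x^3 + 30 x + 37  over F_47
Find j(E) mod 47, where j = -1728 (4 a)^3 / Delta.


Delta = -16(4 a^3 + 27 b^2) mod 47 = 42
-1728 * (4 a)^3 = -1728 * (4*30)^3 mod 47 = 25
j = 25 * 42^(-1) mod 47 = 42

j = 42 (mod 47)


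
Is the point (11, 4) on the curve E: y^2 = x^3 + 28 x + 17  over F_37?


Check whether y^2 = x^3 + 28 x + 17 (mod 37) for (x, y) = (11, 4).
LHS: y^2 = 4^2 mod 37 = 16
RHS: x^3 + 28 x + 17 = 11^3 + 28*11 + 17 mod 37 = 28
LHS != RHS

No, not on the curve


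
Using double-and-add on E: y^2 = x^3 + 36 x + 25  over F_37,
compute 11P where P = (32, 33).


k = 11 = 1011_2 (binary, LSB first: 1101)
Double-and-add from P = (32, 33):
  bit 0 = 1: acc = O + (32, 33) = (32, 33)
  bit 1 = 1: acc = (32, 33) + (10, 4) = (4, 14)
  bit 2 = 0: acc unchanged = (4, 14)
  bit 3 = 1: acc = (4, 14) + (27, 16) = (3, 7)

11P = (3, 7)


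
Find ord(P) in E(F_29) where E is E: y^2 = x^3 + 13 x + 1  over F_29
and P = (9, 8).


Compute successive multiples of P until we hit O:
  1P = (9, 8)
  2P = (6, 11)
  3P = (15, 27)
  4P = (11, 5)
  5P = (4, 28)
  6P = (3, 26)
  7P = (26, 14)
  8P = (16, 10)
  ... (continuing to 18P)
  18P = O

ord(P) = 18


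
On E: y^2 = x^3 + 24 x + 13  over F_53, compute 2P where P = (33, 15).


Doubling: s = (3 x1^2 + a) / (2 y1)
s = (3*33^2 + 24) / (2*15) mod 53 = 9
x3 = s^2 - 2 x1 mod 53 = 9^2 - 2*33 = 15
y3 = s (x1 - x3) - y1 mod 53 = 9 * (33 - 15) - 15 = 41

2P = (15, 41)


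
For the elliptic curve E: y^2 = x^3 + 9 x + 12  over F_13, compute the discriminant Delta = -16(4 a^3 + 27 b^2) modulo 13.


4 a^3 + 27 b^2 = 4*9^3 + 27*12^2 = 2916 + 3888 = 6804
Delta = -16 * (6804) = -108864
Delta mod 13 = 11

Delta = 11 (mod 13)


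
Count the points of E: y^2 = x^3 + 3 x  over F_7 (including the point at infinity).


For each x in F_7, count y with y^2 = x^3 + 3 x + 0 mod 7:
  x = 0: RHS = 0, y in [0]  -> 1 point(s)
  x = 1: RHS = 4, y in [2, 5]  -> 2 point(s)
  x = 2: RHS = 0, y in [0]  -> 1 point(s)
  x = 3: RHS = 1, y in [1, 6]  -> 2 point(s)
  x = 5: RHS = 0, y in [0]  -> 1 point(s)
Affine points: 7. Add the point at infinity: total = 8.

#E(F_7) = 8


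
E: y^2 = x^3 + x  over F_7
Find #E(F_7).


For each x in F_7, count y with y^2 = x^3 + 1 x + 0 mod 7:
  x = 0: RHS = 0, y in [0]  -> 1 point(s)
  x = 1: RHS = 2, y in [3, 4]  -> 2 point(s)
  x = 3: RHS = 2, y in [3, 4]  -> 2 point(s)
  x = 5: RHS = 4, y in [2, 5]  -> 2 point(s)
Affine points: 7. Add the point at infinity: total = 8.

#E(F_7) = 8


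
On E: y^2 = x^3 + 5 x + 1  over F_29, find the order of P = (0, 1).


Compute successive multiples of P until we hit O:
  1P = (0, 1)
  2P = (28, 16)
  3P = (23, 25)
  4P = (22, 0)
  5P = (23, 4)
  6P = (28, 13)
  7P = (0, 28)
  8P = O

ord(P) = 8


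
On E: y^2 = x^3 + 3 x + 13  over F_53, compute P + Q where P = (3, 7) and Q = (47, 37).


P != Q, so use the chord formula.
s = (y2 - y1) / (x2 - x1) = (30) / (44) mod 53 = 32
x3 = s^2 - x1 - x2 mod 53 = 32^2 - 3 - 47 = 20
y3 = s (x1 - x3) - y1 mod 53 = 32 * (3 - 20) - 7 = 32

P + Q = (20, 32)


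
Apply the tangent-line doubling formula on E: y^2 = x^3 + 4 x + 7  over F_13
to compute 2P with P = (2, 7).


Doubling: s = (3 x1^2 + a) / (2 y1)
s = (3*2^2 + 4) / (2*7) mod 13 = 3
x3 = s^2 - 2 x1 mod 13 = 3^2 - 2*2 = 5
y3 = s (x1 - x3) - y1 mod 13 = 3 * (2 - 5) - 7 = 10

2P = (5, 10)


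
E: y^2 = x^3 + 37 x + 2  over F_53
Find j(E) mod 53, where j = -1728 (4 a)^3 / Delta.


Delta = -16(4 a^3 + 27 b^2) mod 53 = 27
-1728 * (4 a)^3 = -1728 * (4*37)^3 mod 53 = 33
j = 33 * 27^(-1) mod 53 = 13

j = 13 (mod 53)


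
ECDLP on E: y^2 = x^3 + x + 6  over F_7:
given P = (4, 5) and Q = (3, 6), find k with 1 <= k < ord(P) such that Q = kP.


Enumerate multiples of P until we hit Q = (3, 6):
  1P = (4, 5)
  2P = (6, 2)
  3P = (1, 1)
  4P = (3, 1)
  5P = (2, 3)
  6P = (2, 4)
  7P = (3, 6)
Match found at i = 7.

k = 7


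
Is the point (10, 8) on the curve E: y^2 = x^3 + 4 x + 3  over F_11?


Check whether y^2 = x^3 + 4 x + 3 (mod 11) for (x, y) = (10, 8).
LHS: y^2 = 8^2 mod 11 = 9
RHS: x^3 + 4 x + 3 = 10^3 + 4*10 + 3 mod 11 = 9
LHS = RHS

Yes, on the curve


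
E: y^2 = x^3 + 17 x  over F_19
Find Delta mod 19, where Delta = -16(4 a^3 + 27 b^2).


4 a^3 + 27 b^2 = 4*17^3 + 27*0^2 = 19652 + 0 = 19652
Delta = -16 * (19652) = -314432
Delta mod 19 = 18

Delta = 18 (mod 19)


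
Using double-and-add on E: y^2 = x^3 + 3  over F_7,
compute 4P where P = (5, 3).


k = 4 = 100_2 (binary, LSB first: 001)
Double-and-add from P = (5, 3):
  bit 0 = 0: acc unchanged = O
  bit 1 = 0: acc unchanged = O
  bit 2 = 1: acc = O + (6, 4) = (6, 4)

4P = (6, 4)


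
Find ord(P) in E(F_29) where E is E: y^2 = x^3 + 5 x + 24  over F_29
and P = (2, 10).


Compute successive multiples of P until we hit O:
  1P = (2, 10)
  2P = (1, 1)
  3P = (20, 2)
  4P = (14, 5)
  5P = (17, 18)
  6P = (5, 0)
  7P = (17, 11)
  8P = (14, 24)
  ... (continuing to 12P)
  12P = O

ord(P) = 12


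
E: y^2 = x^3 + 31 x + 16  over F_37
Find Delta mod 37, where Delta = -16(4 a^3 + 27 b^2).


4 a^3 + 27 b^2 = 4*31^3 + 27*16^2 = 119164 + 6912 = 126076
Delta = -16 * (126076) = -2017216
Delta mod 37 = 24

Delta = 24 (mod 37)


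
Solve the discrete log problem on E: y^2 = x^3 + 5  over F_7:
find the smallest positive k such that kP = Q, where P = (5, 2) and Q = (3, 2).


Enumerate multiples of P until we hit Q = (3, 2):
  1P = (5, 2)
  2P = (6, 2)
  3P = (3, 5)
  4P = (3, 2)
Match found at i = 4.

k = 4


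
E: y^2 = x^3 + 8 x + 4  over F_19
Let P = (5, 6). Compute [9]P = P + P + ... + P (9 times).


k = 9 = 1001_2 (binary, LSB first: 1001)
Double-and-add from P = (5, 6):
  bit 0 = 1: acc = O + (5, 6) = (5, 6)
  bit 1 = 0: acc unchanged = (5, 6)
  bit 2 = 0: acc unchanged = (5, 6)
  bit 3 = 1: acc = (5, 6) + (0, 17) = (12, 17)

9P = (12, 17)


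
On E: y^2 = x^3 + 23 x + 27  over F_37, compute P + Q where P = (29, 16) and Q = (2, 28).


P != Q, so use the chord formula.
s = (y2 - y1) / (x2 - x1) = (12) / (10) mod 37 = 16
x3 = s^2 - x1 - x2 mod 37 = 16^2 - 29 - 2 = 3
y3 = s (x1 - x3) - y1 mod 37 = 16 * (29 - 3) - 16 = 30

P + Q = (3, 30)


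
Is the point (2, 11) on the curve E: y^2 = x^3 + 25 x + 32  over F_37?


Check whether y^2 = x^3 + 25 x + 32 (mod 37) for (x, y) = (2, 11).
LHS: y^2 = 11^2 mod 37 = 10
RHS: x^3 + 25 x + 32 = 2^3 + 25*2 + 32 mod 37 = 16
LHS != RHS

No, not on the curve


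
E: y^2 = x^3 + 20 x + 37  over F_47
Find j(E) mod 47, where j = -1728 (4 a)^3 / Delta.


Delta = -16(4 a^3 + 27 b^2) mod 47 = 11
-1728 * (4 a)^3 = -1728 * (4*20)^3 mod 47 = 37
j = 37 * 11^(-1) mod 47 = 29

j = 29 (mod 47)


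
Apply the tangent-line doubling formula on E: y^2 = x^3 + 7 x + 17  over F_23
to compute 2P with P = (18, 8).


Doubling: s = (3 x1^2 + a) / (2 y1)
s = (3*18^2 + 7) / (2*8) mod 23 = 8
x3 = s^2 - 2 x1 mod 23 = 8^2 - 2*18 = 5
y3 = s (x1 - x3) - y1 mod 23 = 8 * (18 - 5) - 8 = 4

2P = (5, 4)


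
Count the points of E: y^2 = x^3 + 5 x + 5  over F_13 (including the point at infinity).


For each x in F_13, count y with y^2 = x^3 + 5 x + 5 mod 13:
  x = 2: RHS = 10, y in [6, 7]  -> 2 point(s)
  x = 5: RHS = 12, y in [5, 8]  -> 2 point(s)
  x = 6: RHS = 4, y in [2, 11]  -> 2 point(s)
  x = 9: RHS = 12, y in [5, 8]  -> 2 point(s)
  x = 11: RHS = 0, y in [0]  -> 1 point(s)
  x = 12: RHS = 12, y in [5, 8]  -> 2 point(s)
Affine points: 11. Add the point at infinity: total = 12.

#E(F_13) = 12


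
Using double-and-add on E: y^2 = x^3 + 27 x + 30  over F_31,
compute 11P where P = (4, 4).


k = 11 = 1011_2 (binary, LSB first: 1101)
Double-and-add from P = (4, 4):
  bit 0 = 1: acc = O + (4, 4) = (4, 4)
  bit 1 = 1: acc = (4, 4) + (30, 8) = (15, 11)
  bit 2 = 0: acc unchanged = (15, 11)
  bit 3 = 1: acc = (15, 11) + (8, 18) = (9, 14)

11P = (9, 14)


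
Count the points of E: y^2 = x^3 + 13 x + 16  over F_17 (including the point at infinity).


For each x in F_17, count y with y^2 = x^3 + 13 x + 16 mod 17:
  x = 0: RHS = 16, y in [4, 13]  -> 2 point(s)
  x = 1: RHS = 13, y in [8, 9]  -> 2 point(s)
  x = 2: RHS = 16, y in [4, 13]  -> 2 point(s)
  x = 4: RHS = 13, y in [8, 9]  -> 2 point(s)
  x = 5: RHS = 2, y in [6, 11]  -> 2 point(s)
  x = 6: RHS = 4, y in [2, 15]  -> 2 point(s)
  x = 7: RHS = 8, y in [5, 12]  -> 2 point(s)
  x = 12: RHS = 13, y in [8, 9]  -> 2 point(s)
  x = 13: RHS = 2, y in [6, 11]  -> 2 point(s)
  x = 14: RHS = 1, y in [1, 16]  -> 2 point(s)
  x = 15: RHS = 16, y in [4, 13]  -> 2 point(s)
  x = 16: RHS = 2, y in [6, 11]  -> 2 point(s)
Affine points: 24. Add the point at infinity: total = 25.

#E(F_17) = 25


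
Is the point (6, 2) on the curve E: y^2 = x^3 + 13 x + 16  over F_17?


Check whether y^2 = x^3 + 13 x + 16 (mod 17) for (x, y) = (6, 2).
LHS: y^2 = 2^2 mod 17 = 4
RHS: x^3 + 13 x + 16 = 6^3 + 13*6 + 16 mod 17 = 4
LHS = RHS

Yes, on the curve


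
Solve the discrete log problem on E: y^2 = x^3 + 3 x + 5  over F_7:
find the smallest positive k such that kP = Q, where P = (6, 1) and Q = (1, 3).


Enumerate multiples of P until we hit Q = (1, 3):
  1P = (6, 1)
  2P = (4, 5)
  3P = (1, 3)
Match found at i = 3.

k = 3


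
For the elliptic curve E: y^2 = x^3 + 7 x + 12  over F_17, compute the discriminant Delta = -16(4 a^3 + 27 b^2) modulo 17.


4 a^3 + 27 b^2 = 4*7^3 + 27*12^2 = 1372 + 3888 = 5260
Delta = -16 * (5260) = -84160
Delta mod 17 = 7

Delta = 7 (mod 17)


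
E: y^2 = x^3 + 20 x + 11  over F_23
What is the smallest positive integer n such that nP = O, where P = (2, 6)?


Compute successive multiples of P until we hit O:
  1P = (2, 6)
  2P = (21, 20)
  3P = (18, 4)
  4P = (12, 1)
  5P = (15, 12)
  6P = (22, 6)
  7P = (22, 17)
  8P = (15, 11)
  ... (continuing to 13P)
  13P = O

ord(P) = 13


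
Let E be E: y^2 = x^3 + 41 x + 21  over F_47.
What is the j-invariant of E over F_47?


Delta = -16(4 a^3 + 27 b^2) mod 47 = 32
-1728 * (4 a)^3 = -1728 * (4*41)^3 mod 47 = 28
j = 28 * 32^(-1) mod 47 = 42

j = 42 (mod 47)


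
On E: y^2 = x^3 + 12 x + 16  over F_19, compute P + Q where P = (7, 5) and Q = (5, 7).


P != Q, so use the chord formula.
s = (y2 - y1) / (x2 - x1) = (2) / (17) mod 19 = 18
x3 = s^2 - x1 - x2 mod 19 = 18^2 - 7 - 5 = 8
y3 = s (x1 - x3) - y1 mod 19 = 18 * (7 - 8) - 5 = 15

P + Q = (8, 15)


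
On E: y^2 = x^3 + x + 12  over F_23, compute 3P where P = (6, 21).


k = 3 = 11_2 (binary, LSB first: 11)
Double-and-add from P = (6, 21):
  bit 0 = 1: acc = O + (6, 21) = (6, 21)
  bit 1 = 1: acc = (6, 21) + (19, 17) = (0, 9)

3P = (0, 9)


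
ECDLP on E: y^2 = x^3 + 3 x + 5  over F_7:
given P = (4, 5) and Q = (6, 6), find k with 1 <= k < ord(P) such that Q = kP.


Enumerate multiples of P until we hit Q = (6, 6):
  1P = (4, 5)
  2P = (1, 4)
  3P = (6, 6)
Match found at i = 3.

k = 3


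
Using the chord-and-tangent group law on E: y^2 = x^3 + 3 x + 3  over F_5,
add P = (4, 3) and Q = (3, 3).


P != Q, so use the chord formula.
s = (y2 - y1) / (x2 - x1) = (0) / (4) mod 5 = 0
x3 = s^2 - x1 - x2 mod 5 = 0^2 - 4 - 3 = 3
y3 = s (x1 - x3) - y1 mod 5 = 0 * (4 - 3) - 3 = 2

P + Q = (3, 2)


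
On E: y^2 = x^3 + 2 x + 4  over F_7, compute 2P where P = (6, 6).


Doubling: s = (3 x1^2 + a) / (2 y1)
s = (3*6^2 + 2) / (2*6) mod 7 = 1
x3 = s^2 - 2 x1 mod 7 = 1^2 - 2*6 = 3
y3 = s (x1 - x3) - y1 mod 7 = 1 * (6 - 3) - 6 = 4

2P = (3, 4)


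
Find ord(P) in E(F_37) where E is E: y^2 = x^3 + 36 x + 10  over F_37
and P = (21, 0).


Compute successive multiples of P until we hit O:
  1P = (21, 0)
  2P = O

ord(P) = 2


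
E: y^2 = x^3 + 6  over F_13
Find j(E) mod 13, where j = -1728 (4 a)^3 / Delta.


Delta = -16(4 a^3 + 27 b^2) mod 13 = 9
-1728 * (4 a)^3 = -1728 * (4*0)^3 mod 13 = 0
j = 0 * 9^(-1) mod 13 = 0

j = 0 (mod 13)


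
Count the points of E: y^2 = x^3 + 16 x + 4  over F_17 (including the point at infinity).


For each x in F_17, count y with y^2 = x^3 + 16 x + 4 mod 17:
  x = 0: RHS = 4, y in [2, 15]  -> 2 point(s)
  x = 1: RHS = 4, y in [2, 15]  -> 2 point(s)
  x = 4: RHS = 13, y in [8, 9]  -> 2 point(s)
  x = 7: RHS = 0, y in [0]  -> 1 point(s)
  x = 8: RHS = 15, y in [7, 10]  -> 2 point(s)
  x = 10: RHS = 8, y in [5, 12]  -> 2 point(s)
  x = 11: RHS = 15, y in [7, 10]  -> 2 point(s)
  x = 15: RHS = 15, y in [7, 10]  -> 2 point(s)
  x = 16: RHS = 4, y in [2, 15]  -> 2 point(s)
Affine points: 17. Add the point at infinity: total = 18.

#E(F_17) = 18
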